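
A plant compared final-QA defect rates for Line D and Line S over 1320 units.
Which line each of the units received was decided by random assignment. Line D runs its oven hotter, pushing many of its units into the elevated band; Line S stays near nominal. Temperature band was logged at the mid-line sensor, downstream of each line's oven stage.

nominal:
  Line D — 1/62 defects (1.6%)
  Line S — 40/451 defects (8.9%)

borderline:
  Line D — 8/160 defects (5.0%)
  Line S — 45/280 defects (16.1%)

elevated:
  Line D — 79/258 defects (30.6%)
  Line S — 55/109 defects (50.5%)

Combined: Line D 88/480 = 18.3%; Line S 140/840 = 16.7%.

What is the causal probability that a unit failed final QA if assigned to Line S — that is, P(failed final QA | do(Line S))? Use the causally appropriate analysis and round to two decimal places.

0.17

Line D is lower inside every in-process temperature band stratum but Line S is lower in aggregate. Whether to stratify depends on how in-process temperature band relates to the line.
In-process temperature band is downstream of the line. One should not condition on a consequence of treatment, so the overall rates are the right comparison.
So P(outcome | do(Line S)) is just the pooled rate for Line S: 140/840 = 0.167.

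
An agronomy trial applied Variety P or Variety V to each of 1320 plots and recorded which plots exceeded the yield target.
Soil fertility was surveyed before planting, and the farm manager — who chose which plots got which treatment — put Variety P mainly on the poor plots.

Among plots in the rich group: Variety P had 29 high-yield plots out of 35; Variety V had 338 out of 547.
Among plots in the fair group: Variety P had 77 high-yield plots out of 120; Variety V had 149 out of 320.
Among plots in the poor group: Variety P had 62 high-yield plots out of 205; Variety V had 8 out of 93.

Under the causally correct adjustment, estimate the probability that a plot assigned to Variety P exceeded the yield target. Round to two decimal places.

Soil fertility differs across varietys for reasons unrelated to any effect of the variety itself, and it separately predicts the outcome — a classic confounder. We must compare within soil fertility levels.
Standardising Variety P to the population soil fertility mix: 0.441·29/35 + 0.333·77/120 + 0.226·62/205 = 0.647.

0.65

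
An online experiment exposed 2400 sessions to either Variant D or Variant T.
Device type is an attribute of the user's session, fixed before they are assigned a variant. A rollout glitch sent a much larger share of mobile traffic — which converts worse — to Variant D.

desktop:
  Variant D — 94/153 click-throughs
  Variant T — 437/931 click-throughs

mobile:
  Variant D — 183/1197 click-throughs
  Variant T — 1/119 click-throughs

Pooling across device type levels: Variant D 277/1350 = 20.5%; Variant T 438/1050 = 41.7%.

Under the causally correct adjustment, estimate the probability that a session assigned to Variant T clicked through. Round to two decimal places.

0.22

The stratified and pooled comparisons disagree (Variant D wins within each device type; Variant T wins overall), so the answer turns on the causal role of device type.
Nothing the variant does changes device type; the imbalance is an allocation artefact. With device type also predicting the outcome, the pooled figure is confounded, and the within-stratum comparison is the causal one.
Standardising Variant T to the population device type mix: 0.452·437/931 + 0.548·1/119 = 0.217.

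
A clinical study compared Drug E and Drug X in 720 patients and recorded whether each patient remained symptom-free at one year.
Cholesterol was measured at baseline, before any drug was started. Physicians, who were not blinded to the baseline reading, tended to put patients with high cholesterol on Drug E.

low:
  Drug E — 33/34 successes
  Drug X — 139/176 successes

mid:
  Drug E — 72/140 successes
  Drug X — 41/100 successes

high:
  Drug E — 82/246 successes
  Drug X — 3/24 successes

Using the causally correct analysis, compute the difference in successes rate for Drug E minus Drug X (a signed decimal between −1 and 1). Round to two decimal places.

+0.17

Cholesterol satisfies the back-door criterion: it is not a descendant of the drug, and it blocks the spurious path from drug to outcome. Adjusting for it (i.e., using the within-cholesterol rates) gives the causal effect.
Adjusting over the population distribution of cholesterol: 0.292·(0.971−0.790) + 0.333·(0.514−0.410) + 0.375·(0.333−0.125) = +0.166.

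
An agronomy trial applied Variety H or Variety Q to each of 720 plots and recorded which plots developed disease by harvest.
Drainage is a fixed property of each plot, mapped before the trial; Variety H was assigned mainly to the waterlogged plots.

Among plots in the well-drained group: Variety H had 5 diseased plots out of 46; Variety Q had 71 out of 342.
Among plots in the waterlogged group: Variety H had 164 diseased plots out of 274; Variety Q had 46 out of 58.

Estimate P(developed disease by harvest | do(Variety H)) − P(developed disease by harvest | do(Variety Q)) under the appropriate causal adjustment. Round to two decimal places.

-0.14

The imbalance in field drainage arose from how plots were allocated, not from anything the variety did; and field drainage independently affects the outcome. The pooled gap is confounded — condition on field drainage.
Adjusting over the population distribution of field drainage: 0.539·(0.109−0.208) + 0.461·(0.599−0.793) = -0.143.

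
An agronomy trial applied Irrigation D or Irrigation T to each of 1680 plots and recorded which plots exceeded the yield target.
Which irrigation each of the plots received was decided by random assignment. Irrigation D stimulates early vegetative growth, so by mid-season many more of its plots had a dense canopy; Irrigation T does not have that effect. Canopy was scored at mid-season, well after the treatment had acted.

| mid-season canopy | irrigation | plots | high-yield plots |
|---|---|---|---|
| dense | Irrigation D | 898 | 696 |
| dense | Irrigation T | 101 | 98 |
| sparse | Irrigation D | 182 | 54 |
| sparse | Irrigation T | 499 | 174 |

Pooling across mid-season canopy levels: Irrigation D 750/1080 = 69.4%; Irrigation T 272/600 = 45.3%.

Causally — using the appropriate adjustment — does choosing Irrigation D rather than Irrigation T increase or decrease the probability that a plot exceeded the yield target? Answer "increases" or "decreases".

increases

Irrigation T is higher inside every mid-season canopy stratum but Irrigation D is higher in aggregate. Whether to stratify depends on how mid-season canopy relates to the irrigation.
Mid-season canopy here is a post-treatment variable shaped by the irrigation; conditioning on it would introduce bias rather than remove it. The overall comparison is the causal one.
Pooled: Irrigation D 69.4% vs Irrigation T 45.3%; Irrigation D is higher overall.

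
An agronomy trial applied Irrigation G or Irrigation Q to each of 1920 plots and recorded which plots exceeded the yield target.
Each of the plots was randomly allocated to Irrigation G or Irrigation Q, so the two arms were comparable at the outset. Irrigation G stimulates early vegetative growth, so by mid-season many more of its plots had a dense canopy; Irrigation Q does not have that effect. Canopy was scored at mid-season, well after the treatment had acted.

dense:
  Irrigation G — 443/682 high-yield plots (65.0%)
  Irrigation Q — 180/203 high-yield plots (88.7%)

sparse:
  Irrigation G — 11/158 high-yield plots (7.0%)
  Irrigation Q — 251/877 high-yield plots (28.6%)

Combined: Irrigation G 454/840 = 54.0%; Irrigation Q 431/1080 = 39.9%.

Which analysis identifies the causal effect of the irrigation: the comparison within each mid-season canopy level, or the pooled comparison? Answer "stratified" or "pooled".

pooled

The mid-season canopy-specific comparison favours Irrigation Q throughout, but the pooled figures favour Irrigation G. The question is whether to condition on mid-season canopy.
Mid-season canopy here is a post-treatment variable shaped by the irrigation; conditioning on it would introduce bias rather than remove it. The overall comparison is the causal one.
Pooled: Irrigation G 54.0% vs Irrigation Q 39.9%; Irrigation G is higher overall.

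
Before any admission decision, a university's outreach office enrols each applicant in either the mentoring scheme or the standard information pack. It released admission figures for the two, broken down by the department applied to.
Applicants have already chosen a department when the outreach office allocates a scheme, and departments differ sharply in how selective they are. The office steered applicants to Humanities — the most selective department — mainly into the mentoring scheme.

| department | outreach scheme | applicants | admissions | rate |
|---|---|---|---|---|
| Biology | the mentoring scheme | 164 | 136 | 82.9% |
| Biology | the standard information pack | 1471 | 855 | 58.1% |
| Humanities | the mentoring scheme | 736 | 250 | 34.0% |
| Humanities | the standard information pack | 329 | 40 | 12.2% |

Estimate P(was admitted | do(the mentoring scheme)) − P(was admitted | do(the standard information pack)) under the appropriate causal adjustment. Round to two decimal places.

Within every department level the mentoring scheme has the higher rate, yet pooled the standard information pack does — Simpson's reversal.
Nothing the outreach scheme does changes department; the imbalance is an allocation artefact. With department also predicting the outcome, the pooled figure is confounded, and the within-stratum comparison is the causal one.
Adjusting over the population distribution of department: 0.606·(0.829−0.581) + 0.394·(0.340−0.122) = +0.236.

+0.24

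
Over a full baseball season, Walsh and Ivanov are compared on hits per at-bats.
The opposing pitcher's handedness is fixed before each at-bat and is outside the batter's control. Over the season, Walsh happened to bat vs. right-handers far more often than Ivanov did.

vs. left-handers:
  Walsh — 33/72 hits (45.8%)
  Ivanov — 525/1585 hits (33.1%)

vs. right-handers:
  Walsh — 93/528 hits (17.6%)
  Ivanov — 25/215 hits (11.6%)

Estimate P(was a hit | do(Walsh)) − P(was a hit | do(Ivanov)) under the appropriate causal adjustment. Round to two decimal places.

+0.11

Here pitcher handedness is a common cause — it drives both which player a case falls under and the outcome. The crude comparison mixes populations; the stratum-specific rates are the causally relevant ones.
Adjusting over the population distribution of pitcher handedness: 0.690·(0.458−0.331) + 0.310·(0.176−0.116) = +0.106.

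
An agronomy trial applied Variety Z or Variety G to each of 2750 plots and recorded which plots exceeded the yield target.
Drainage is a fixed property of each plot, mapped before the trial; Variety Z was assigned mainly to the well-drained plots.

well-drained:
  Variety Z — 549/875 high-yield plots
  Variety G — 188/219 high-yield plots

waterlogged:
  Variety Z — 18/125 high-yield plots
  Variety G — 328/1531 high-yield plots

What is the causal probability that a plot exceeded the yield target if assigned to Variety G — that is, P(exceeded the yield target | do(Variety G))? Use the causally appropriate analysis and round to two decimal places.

Field drainage is set before the variety has any effect — it is not caused by the variety — and it independently drives the outcome. That makes it a confounder, so the causal comparison is within field drainage levels.
Standardising Variety G to the population field drainage mix: 0.398·188/219 + 0.602·328/1531 = 0.471.

0.47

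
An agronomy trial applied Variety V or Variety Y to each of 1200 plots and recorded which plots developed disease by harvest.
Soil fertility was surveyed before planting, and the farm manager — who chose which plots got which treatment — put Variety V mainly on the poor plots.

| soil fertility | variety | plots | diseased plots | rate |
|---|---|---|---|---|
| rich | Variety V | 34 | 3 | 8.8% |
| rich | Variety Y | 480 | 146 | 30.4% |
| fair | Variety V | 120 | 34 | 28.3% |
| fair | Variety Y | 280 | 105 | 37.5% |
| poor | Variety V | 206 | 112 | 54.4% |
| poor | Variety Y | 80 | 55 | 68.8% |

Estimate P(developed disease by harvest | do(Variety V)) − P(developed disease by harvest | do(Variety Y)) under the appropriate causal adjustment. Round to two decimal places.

The soil fertility-specific comparison favours Variety V throughout, but the pooled figures favour Variety Y. The question is whether to condition on soil fertility.
Nothing the variety does changes soil fertility; the imbalance is an allocation artefact. With soil fertility also predicting the outcome, the pooled figure is confounded, and the within-stratum comparison is the causal one.
Adjusting over the population distribution of soil fertility: 0.428·(0.088−0.304) + 0.333·(0.283−0.375) + 0.238·(0.544−0.688) = -0.157.

-0.16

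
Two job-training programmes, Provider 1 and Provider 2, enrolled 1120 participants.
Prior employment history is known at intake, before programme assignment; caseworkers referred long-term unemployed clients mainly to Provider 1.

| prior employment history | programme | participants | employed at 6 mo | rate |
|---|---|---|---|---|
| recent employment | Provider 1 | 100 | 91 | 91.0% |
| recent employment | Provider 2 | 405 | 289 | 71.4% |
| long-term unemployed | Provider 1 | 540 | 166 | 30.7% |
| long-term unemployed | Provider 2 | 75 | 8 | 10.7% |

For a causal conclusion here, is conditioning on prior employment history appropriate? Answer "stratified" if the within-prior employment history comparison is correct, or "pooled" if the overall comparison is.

stratified

The stratified and pooled comparisons disagree (Provider 1 wins within each prior employment history; Provider 2 wins overall), so the answer turns on the causal role of prior employment history.
Prior employment history is set before the programme has any effect — it is not caused by the programme — and it independently drives the outcome. That makes it a confounder, so the causal comparison is within prior employment history levels.
Within each level — recent employment: 91.0% vs 71.4%; long-term unemployed: 30.7% vs 10.7% — Provider 1 is higher every time.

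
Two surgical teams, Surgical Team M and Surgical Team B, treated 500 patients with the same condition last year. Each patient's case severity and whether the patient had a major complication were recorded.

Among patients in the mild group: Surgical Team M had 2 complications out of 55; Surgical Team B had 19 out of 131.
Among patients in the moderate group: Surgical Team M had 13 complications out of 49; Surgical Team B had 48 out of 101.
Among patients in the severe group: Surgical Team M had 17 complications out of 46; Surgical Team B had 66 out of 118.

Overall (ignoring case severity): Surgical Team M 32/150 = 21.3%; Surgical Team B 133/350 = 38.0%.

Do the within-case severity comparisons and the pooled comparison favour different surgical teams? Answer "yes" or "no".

Within each case severity level (mild 3.6% vs 14.5%; moderate 26.5% vs 47.5%; severe 37.0% vs 55.9%), Surgical Team M has the lower rate every time. Pooled: 21.3% vs 38.0% — Surgical Team M has the lower rate overall. They agree.

no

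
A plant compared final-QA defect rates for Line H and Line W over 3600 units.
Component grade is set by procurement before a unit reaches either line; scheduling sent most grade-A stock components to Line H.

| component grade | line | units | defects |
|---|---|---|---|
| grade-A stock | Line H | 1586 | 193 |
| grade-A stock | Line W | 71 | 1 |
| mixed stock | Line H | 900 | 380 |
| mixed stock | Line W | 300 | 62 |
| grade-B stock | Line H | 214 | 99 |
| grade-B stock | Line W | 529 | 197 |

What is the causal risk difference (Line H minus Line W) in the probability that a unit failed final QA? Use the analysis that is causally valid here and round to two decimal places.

+0.14

Component grade satisfies the back-door criterion: it is not a descendant of the line, and it blocks the spurious path from line to outcome. Adjusting for it (i.e., using the within-component grade rates) gives the causal effect.
Adjusting over the population distribution of component grade: 0.460·(0.122−0.014) + 0.333·(0.422−0.207) + 0.206·(0.463−0.372) = +0.140.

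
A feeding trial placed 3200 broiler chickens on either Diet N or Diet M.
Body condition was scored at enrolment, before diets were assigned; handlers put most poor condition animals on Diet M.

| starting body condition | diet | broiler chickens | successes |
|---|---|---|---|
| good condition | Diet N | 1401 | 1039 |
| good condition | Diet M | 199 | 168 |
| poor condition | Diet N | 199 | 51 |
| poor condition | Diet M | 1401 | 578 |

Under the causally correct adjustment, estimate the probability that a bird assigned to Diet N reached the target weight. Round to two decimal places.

Starting body condition is set before the diet has any effect — it is not caused by the diet — and it independently drives the outcome. That makes it a confounder, so the causal comparison is within starting body condition levels.
Standardising Diet N to the population starting body condition mix: 0.500·1039/1401 + 0.500·51/199 = 0.499.

0.50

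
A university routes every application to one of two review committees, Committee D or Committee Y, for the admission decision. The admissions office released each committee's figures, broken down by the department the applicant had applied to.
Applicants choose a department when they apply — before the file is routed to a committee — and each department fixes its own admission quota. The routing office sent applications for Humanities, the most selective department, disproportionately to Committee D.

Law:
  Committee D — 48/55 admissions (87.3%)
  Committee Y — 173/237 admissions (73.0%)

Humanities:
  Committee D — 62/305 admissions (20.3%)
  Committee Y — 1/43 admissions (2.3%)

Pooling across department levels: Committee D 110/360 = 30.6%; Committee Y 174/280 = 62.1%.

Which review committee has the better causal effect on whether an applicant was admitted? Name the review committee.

Committee D

Nothing the review committee does changes department; the imbalance is an allocation artefact. With department also predicting the outcome, the pooled figure is confounded, and the within-stratum comparison is the causal one.
Within each level — Law: 87.3% vs 73.0%; Humanities: 20.3% vs 2.3% — Committee D is higher every time.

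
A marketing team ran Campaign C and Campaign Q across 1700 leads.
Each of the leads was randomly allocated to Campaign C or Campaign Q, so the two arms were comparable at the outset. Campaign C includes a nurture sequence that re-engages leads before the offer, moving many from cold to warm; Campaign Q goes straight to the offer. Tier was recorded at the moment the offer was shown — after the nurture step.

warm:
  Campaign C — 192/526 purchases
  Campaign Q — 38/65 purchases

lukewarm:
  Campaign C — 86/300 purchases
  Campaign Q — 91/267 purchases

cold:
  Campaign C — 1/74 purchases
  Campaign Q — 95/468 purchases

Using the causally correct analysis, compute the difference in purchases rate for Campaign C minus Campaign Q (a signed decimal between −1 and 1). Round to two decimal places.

The engagement tier-specific comparison favours Campaign Q throughout, but the pooled figures favour Campaign C. The question is whether to condition on engagement tier.
Engagement tier is downstream of the campaign. One should not condition on a consequence of treatment, so the overall rates are the right comparison.
The causal difference is the pooled difference: 0.310 − 0.280 = +0.030.

+0.03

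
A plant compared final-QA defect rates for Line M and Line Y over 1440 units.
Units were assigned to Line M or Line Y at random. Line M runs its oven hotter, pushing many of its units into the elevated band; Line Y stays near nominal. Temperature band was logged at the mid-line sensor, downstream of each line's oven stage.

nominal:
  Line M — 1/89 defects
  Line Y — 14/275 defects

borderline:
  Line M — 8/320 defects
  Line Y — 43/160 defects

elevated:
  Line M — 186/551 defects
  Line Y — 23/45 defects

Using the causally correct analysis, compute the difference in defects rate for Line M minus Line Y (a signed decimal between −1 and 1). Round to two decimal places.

+0.04

Because the line influences in-process temperature band, in-process temperature band is a post-treatment mediator, not a confounder. Stratifying on it would bias the estimate; the causal effect is the crude pooled difference.
The causal difference is the pooled difference: 0.203 − 0.167 = +0.036.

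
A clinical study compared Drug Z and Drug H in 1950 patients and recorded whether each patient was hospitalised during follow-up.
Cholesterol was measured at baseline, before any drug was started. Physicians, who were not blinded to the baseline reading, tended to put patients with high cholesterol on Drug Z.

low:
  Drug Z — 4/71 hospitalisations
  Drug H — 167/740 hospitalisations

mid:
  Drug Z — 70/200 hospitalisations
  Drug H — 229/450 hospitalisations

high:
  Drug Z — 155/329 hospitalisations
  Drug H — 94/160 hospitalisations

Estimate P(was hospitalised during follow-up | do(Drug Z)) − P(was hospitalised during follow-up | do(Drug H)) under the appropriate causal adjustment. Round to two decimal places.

-0.15

Here cholesterol is a common cause — it drives both which drug a case falls under and the outcome. The crude comparison mixes populations; the stratum-specific rates are the causally relevant ones.
Adjusting over the population distribution of cholesterol: 0.416·(0.056−0.226) + 0.333·(0.350−0.509) + 0.251·(0.471−0.588) = -0.153.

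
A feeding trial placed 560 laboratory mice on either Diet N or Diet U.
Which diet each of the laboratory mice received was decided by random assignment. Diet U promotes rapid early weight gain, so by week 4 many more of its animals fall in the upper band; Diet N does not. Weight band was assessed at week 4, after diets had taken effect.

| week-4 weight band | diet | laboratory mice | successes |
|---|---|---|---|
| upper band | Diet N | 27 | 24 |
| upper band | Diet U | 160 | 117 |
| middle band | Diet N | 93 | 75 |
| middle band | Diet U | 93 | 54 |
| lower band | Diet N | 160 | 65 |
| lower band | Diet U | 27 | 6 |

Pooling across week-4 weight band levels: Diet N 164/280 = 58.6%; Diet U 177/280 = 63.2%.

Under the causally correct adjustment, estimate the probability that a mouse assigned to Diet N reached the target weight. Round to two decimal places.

0.59

Within every week-4 weight band level Diet N has the higher rate, yet pooled Diet U does — Simpson's reversal.
The distribution of week-4 weight band is itself part of what the diet does — it is an intermediate outcome. Holding it fixed would remove that part of the effect; the total effect is the pooled difference.
So P(outcome | do(Diet N)) is just the pooled rate for Diet N: 164/280 = 0.586.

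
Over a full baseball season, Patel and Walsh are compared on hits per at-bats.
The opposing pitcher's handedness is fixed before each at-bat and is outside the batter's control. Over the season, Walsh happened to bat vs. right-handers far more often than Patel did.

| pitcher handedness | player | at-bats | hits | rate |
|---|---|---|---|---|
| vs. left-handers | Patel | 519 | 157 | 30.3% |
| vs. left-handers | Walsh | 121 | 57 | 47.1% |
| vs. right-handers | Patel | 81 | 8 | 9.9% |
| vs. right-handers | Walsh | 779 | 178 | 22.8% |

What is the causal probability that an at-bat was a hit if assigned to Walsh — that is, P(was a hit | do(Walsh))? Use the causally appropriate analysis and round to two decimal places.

Within every pitcher handedness level Walsh has the higher rate, yet pooled Patel does — Simpson's reversal.
Pitcher handedness satisfies the back-door criterion: it is not a descendant of the player, and it blocks the spurious path from player to outcome. Adjusting for it (i.e., using the within-pitcher handedness rates) gives the causal effect.
Standardising Walsh to the population pitcher handedness mix: 0.427·57/121 + 0.573·178/779 = 0.332.

0.33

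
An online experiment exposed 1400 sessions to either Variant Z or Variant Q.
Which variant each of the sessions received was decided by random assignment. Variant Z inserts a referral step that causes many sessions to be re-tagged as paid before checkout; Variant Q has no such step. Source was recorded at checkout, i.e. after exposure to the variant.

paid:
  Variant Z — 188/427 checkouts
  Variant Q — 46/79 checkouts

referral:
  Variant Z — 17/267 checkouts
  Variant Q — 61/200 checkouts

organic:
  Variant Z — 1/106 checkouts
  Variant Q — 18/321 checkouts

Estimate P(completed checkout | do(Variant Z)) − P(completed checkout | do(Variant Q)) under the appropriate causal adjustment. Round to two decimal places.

Variant Q is higher inside every traffic source stratum but Variant Z is higher in aggregate. Whether to stratify depends on how traffic source relates to the variant.
Traffic source is recorded after the variant and is itself shifted by it — it sits on the causal path from variant to outcome. Conditioning on a mediator would strip out part of the effect we want; the pooled comparison gives the total causal effect.
The causal difference is the pooled difference: 0.258 − 0.208 = +0.049.

+0.05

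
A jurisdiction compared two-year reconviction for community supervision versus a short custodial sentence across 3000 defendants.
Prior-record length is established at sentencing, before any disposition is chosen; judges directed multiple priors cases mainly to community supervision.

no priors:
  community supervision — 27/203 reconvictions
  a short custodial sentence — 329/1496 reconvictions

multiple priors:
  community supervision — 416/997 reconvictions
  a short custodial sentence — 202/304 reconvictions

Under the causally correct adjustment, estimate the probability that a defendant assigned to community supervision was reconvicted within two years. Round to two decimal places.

The prior-record length-specific comparison favours community supervision throughout, but the pooled figures favour a short custodial sentence. The question is whether to condition on prior-record length.
Nothing the disposition does changes prior-record length; the imbalance is an allocation artefact. With prior-record length also predicting the outcome, the pooled figure is confounded, and the within-stratum comparison is the causal one.
Standardising community supervision to the population prior-record length mix: 0.566·27/203 + 0.434·416/997 = 0.256.

0.26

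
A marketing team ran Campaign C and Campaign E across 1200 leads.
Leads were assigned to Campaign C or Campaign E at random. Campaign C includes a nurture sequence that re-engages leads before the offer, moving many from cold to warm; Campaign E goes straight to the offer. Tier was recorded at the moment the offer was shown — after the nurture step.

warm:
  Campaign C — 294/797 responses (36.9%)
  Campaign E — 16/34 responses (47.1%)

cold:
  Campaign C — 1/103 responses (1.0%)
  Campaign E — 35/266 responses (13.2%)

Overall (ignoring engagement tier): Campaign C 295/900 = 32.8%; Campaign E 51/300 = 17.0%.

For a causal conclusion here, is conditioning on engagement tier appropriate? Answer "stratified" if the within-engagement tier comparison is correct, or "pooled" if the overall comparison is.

pooled

Engagement tier is recorded after the campaign and is itself shifted by it — it sits on the causal path from campaign to outcome. Conditioning on a mediator would strip out part of the effect we want; the pooled comparison gives the total causal effect.
Pooled: Campaign C 32.8% vs Campaign E 17.0%; Campaign C is higher overall.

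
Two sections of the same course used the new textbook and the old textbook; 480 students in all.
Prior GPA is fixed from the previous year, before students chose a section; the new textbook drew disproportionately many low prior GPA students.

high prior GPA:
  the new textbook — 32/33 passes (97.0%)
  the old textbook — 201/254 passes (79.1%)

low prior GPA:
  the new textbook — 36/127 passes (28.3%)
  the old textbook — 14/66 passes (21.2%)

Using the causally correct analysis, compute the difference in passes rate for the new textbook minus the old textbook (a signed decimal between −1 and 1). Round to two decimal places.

Within every prior GPA band level the new textbook has the higher rate, yet pooled the old textbook does — Simpson's reversal.
Since prior GPA band is a pre-existing factor (not a product of the teaching method) and it affects the outcome on its own, it is a confounder. The stratified rates, not the pooled rate, identify the causal effect.
Adjusting over the population distribution of prior GPA band: 0.598·(0.970−0.791) + 0.402·(0.283−0.212) = +0.135.

+0.14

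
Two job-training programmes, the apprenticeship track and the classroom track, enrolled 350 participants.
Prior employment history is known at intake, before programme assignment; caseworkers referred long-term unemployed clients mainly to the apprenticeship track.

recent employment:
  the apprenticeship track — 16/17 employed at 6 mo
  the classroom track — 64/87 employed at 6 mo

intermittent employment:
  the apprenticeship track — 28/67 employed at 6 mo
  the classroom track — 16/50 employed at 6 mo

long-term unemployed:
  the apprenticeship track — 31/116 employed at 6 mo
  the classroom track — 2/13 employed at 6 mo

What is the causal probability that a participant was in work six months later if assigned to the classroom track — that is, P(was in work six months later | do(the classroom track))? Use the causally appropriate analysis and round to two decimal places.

0.38

Within every prior employment history level the apprenticeship track has the higher rate, yet pooled the classroom track does — Simpson's reversal.
Nothing the programme does changes prior employment history; the imbalance is an allocation artefact. With prior employment history also predicting the outcome, the pooled figure is confounded, and the within-stratum comparison is the causal one.
Standardising the classroom track to the population prior employment history mix: 0.297·64/87 + 0.334·16/50 + 0.369·2/13 = 0.382.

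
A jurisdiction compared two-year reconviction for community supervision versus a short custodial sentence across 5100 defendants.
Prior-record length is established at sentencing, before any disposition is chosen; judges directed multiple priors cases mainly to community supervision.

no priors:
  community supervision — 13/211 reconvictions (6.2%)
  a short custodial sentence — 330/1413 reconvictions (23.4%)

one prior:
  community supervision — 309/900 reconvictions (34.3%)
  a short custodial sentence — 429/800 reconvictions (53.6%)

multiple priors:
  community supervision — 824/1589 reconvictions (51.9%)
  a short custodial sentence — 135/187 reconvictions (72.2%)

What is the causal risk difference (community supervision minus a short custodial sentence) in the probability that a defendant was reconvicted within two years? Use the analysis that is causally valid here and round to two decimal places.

community supervision is lower inside every prior-record length stratum but a short custodial sentence is lower in aggregate. Whether to stratify depends on how prior-record length relates to the disposition.
Prior-record length satisfies the back-door criterion: it is not a descendant of the disposition, and it blocks the spurious path from disposition to outcome. Adjusting for it (i.e., using the within-prior-record length rates) gives the causal effect.
Adjusting over the population distribution of prior-record length: 0.318·(0.062−0.234) + 0.333·(0.343−0.536) + 0.348·(0.519−0.722) = -0.190.

-0.19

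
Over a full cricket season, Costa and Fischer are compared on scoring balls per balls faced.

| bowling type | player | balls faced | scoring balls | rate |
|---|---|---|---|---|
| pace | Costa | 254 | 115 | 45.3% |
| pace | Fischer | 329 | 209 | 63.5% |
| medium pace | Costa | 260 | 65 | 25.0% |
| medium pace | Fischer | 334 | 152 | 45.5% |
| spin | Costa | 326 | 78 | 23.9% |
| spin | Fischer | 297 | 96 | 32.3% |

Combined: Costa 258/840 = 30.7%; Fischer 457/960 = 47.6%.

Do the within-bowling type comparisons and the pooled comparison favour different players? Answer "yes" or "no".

Within each bowling type level (pace 45.3% vs 63.5%; medium pace 25.0% vs 45.5%; spin 23.9% vs 32.3%), Fischer has the higher rate every time. Pooled: 30.7% vs 47.6% — Fischer has the higher rate overall. They agree.

no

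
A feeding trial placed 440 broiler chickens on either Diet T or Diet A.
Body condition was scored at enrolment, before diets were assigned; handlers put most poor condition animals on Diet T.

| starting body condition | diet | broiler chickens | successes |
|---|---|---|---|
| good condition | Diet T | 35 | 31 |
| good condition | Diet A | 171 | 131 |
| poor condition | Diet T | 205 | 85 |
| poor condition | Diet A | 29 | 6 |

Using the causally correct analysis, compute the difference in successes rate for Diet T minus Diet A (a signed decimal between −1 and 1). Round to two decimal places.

The imbalance in starting body condition arose from how broiler chickens were allocated, not from anything the diet did; and starting body condition independently affects the outcome. The pooled gap is confounded — condition on starting body condition.
Adjusting over the population distribution of starting body condition: 0.468·(0.886−0.766) + 0.532·(0.415−0.207) = +0.166.

+0.17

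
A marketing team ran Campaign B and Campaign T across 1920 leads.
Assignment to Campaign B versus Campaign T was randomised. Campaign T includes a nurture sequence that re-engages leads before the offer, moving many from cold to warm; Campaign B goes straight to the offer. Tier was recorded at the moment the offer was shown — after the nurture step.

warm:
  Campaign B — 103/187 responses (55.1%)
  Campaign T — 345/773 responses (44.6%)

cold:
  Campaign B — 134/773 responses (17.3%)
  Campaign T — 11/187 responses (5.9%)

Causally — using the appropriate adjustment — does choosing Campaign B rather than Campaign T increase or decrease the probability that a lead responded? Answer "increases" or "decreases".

decreases

Engagement tier lies on the pathway campaign → engagement tier → outcome, so adjusting for it blocks the indirect effect. For the total causal effect of campaign, use the unadjusted pooled rates.
Pooled: Campaign B 24.7% vs Campaign T 37.1%; Campaign T is higher overall.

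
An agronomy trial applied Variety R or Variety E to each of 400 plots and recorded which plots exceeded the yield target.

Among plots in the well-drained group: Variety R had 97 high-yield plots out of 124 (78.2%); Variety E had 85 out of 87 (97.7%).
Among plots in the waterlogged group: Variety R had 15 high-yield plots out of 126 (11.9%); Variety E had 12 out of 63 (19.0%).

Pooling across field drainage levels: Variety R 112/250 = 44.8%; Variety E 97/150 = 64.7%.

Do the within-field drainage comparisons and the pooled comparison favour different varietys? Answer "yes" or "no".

no

Within each field drainage level (well-drained 78.2% vs 97.7%; waterlogged 11.9% vs 19.0%), Variety E has the higher rate every time. Pooled: 44.8% vs 64.7% — Variety E has the higher rate overall. They agree.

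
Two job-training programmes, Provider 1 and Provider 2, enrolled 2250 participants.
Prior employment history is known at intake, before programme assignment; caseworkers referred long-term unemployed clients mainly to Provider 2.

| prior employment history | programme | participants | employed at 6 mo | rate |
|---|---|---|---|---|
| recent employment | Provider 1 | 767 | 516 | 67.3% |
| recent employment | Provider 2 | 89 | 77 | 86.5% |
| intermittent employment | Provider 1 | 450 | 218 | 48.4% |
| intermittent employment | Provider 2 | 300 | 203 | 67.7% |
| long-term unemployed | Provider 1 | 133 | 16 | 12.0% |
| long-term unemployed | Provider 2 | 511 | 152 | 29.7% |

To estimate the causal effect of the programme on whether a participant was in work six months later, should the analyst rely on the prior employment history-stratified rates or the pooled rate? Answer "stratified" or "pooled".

Provider 2 is higher inside every prior employment history stratum but Provider 1 is higher in aggregate. Whether to stratify depends on how prior employment history relates to the programme.
Nothing the programme does changes prior employment history; the imbalance is an allocation artefact. With prior employment history also predicting the outcome, the pooled figure is confounded, and the within-stratum comparison is the causal one.
Within each level — recent employment: 67.3% vs 86.5%; intermittent employment: 48.4% vs 67.7%; long-term unemployed: 12.0% vs 29.7% — Provider 2 is higher every time.

stratified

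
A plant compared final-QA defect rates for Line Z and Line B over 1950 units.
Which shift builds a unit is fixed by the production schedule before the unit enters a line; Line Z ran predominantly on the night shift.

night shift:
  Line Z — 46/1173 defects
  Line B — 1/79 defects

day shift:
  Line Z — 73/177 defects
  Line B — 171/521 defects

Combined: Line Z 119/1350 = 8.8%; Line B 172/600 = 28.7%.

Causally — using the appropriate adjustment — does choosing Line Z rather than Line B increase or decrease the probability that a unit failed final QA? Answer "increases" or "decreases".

increases

Within every shift level Line B has the lower rate, yet pooled Line Z does — Simpson's reversal.
The imbalance in shift arose from how units were allocated, not from anything the line did; and shift independently affects the outcome. The pooled gap is confounded — condition on shift.
Within each level — night shift: 3.9% vs 1.3%; day shift: 41.2% vs 32.8% — Line B is lower every time.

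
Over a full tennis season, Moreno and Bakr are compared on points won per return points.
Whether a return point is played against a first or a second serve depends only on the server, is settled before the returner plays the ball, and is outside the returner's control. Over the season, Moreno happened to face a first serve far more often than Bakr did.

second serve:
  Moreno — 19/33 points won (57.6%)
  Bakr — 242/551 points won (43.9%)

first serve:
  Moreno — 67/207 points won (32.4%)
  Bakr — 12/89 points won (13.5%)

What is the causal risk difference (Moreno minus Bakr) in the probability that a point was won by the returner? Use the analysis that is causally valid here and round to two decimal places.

Here serve type is a common cause — it drives both which player a case falls under and the outcome. The crude comparison mixes populations; the stratum-specific rates are the causally relevant ones.
Adjusting over the population distribution of serve type: 0.664·(0.576−0.439) + 0.336·(0.324−0.135) = +0.154.

+0.15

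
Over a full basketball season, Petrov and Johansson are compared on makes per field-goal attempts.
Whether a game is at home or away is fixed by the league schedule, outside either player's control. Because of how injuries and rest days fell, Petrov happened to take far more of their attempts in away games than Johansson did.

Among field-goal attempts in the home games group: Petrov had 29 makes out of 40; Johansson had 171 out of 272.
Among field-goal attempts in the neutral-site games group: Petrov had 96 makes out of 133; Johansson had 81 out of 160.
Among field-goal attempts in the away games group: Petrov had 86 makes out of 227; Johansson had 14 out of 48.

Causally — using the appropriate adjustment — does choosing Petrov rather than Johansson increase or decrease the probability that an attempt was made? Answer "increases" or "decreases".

The imbalance in game venue arose from how field-goal attempts were allocated, not from anything the player did; and game venue independently affects the outcome. The pooled gap is confounded — condition on game venue.
Within each level — home games: 72.5% vs 62.9%; neutral-site games: 72.2% vs 50.6%; away games: 37.9% vs 29.2% — Petrov is higher every time.

increases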